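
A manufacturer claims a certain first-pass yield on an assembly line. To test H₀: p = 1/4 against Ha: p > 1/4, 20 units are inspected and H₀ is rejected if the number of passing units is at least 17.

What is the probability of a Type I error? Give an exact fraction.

Under H₀, X ~ Binomial(20, 1/4), and α = P(X ≥ 17).
Summing C(20,j)(1/4)^j(3/4)^{20−j} for j = 17,…,20 gives 32551/1099511627776.

32551/1099511627776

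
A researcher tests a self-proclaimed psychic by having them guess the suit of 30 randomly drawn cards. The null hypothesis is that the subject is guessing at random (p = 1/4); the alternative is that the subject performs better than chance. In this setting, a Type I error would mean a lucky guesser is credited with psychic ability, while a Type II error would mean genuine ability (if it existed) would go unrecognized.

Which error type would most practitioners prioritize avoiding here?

Type I error

The Type I consequence (a lucky guesser is credited with psychic ability) is more severe than the Type II consequence (genuine ability (if it existed) would go unrecognized).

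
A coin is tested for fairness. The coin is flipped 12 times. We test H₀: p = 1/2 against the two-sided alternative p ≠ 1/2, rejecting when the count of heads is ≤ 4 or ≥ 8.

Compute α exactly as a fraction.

The significance level is the null-hypothesis probability of the rejection region {≤4} ∪ {≥8}.
Each tail has probability (1 + 12 + 66 + 220 + 495)/4096; doubling gives α = 1588/4096 = 397/1024.

397/1024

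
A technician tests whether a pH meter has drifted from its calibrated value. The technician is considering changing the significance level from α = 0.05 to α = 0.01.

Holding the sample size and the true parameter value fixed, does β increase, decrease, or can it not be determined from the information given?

Lowering α raises the bar for rejection; under Ha, the test now fails to reject on outcomes it previously would have rejected.

It increases.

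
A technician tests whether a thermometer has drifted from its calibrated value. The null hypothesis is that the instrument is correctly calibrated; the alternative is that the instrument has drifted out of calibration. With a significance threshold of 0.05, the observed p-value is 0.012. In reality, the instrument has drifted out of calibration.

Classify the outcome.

No error (correct decision).

Since p = 0.012 < α = 0.05, H₀ is rejected.
H₀ is false (actually the instrument has drifted out of calibration).
The decision matches the true state — no error.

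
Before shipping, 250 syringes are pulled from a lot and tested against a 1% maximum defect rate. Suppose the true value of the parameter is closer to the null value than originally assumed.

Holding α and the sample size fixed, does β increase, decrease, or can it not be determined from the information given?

A smaller true effect puts the Ha sampling distribution closer to H₀, so more of it falls in the non-rejection region.

It increases.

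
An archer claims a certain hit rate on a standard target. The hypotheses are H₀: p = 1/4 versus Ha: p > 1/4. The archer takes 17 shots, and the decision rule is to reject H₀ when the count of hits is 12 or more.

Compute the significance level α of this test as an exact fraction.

429025/4294967296

The Type I error probability is α = P(S ≥ 12) computed under H₀, where S ~ Binomial(17, 1/4).
Adding the binomial terms for j = 12 through 17 with p = 1/4 yields 429025/4294967296.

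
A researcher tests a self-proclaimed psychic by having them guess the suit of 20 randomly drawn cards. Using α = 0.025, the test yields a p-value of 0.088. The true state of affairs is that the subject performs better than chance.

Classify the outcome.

The conventional null hypothesis is that the subject is guessing at random (p = 1/4).
Since p = 0.088 ≥ α = 0.025, H₀ is not rejected.
H₀ is false (actually the subject performs better than chance).
Failing to reject a false H₀ is a Type II error.

Type II error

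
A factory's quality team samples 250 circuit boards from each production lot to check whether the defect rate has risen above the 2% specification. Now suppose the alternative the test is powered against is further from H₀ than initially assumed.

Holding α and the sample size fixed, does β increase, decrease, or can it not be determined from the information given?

The further the true parameter sits from the null value, the more of the Ha sampling distribution falls in the rejection region.

It decreases.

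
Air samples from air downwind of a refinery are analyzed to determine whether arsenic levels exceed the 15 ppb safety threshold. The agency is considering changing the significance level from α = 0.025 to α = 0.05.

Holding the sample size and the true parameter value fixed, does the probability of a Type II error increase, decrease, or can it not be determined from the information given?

It decreases.

With a larger α the critical value moves toward the center, so more of the Ha sampling distribution lies in the rejection region.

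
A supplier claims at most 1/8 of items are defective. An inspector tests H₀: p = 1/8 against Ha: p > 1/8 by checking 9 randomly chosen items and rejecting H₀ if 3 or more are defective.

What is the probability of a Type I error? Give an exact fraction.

α = P(reject H₀ | H₀ true) = P(K ≥ 3 | p = 1/8), K ~ Binomial(9, 1/8).
Via the complement, α = 1 − Σ_{j=0}^{2} C(9,j)(1/8)^j(7/8)^{9-j} = 3083341/33554432.

3083341/33554432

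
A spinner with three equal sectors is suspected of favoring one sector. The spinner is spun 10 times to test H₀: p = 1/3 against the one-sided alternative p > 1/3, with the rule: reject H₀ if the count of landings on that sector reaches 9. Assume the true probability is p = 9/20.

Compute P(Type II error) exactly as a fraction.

β = P(fail to reject H₀ | Ha true) = P(Y ≤ 8 | p = 9/20), Y ~ Binomial(10, 9/20).
Equivalently, β = 1 − P(Y ≥ 9) = 10193896961809/10240000000000.

10193896961809/10240000000000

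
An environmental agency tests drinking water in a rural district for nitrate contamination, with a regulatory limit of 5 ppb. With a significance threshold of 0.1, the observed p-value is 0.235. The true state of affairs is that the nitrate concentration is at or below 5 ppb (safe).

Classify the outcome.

The conventional null hypothesis is that the nitrate concentration is at or below 5 ppb (safe).
Since p = 0.235 ≥ α = 0.1, H₀ is not rejected.
H₀ is true (actually the nitrate concentration is at or below 5 ppb (safe)).
The decision matches the true state — no error.

No error — this is a correct decision.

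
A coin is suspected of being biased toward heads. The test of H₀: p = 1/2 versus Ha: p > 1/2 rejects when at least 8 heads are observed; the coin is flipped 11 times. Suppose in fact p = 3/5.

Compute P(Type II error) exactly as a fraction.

A Type II error is failing to reject when Ha holds: with p = 3/5, β = P(Y ≤ 7).
Adding the binomial probabilities P(Y=0)+…+P(Y=7) at p = 3/5 gives 6872224/9765625.

6872224/9765625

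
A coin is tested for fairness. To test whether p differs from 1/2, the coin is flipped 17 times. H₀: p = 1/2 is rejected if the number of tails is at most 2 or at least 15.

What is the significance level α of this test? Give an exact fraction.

Under H₀, K ~ Binomial(17, 1/2); α is the probability of landing in either tail, P(K ≤ 2) + P(K ≥ 15).
Each tail has probability (1 + 17 + 136)/131072; doubling gives α = 308/131072 = 77/32768.

77/32768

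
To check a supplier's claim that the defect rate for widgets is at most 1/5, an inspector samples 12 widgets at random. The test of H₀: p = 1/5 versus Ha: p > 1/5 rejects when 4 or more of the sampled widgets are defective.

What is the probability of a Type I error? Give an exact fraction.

Under H₀, X ~ Binomial(12, 1/5); the Type I error rate is P(X ≥ 4).
Computing the lower-tail complement: 1 − 38797312/48828125 = 10030813/48828125.

10030813/48828125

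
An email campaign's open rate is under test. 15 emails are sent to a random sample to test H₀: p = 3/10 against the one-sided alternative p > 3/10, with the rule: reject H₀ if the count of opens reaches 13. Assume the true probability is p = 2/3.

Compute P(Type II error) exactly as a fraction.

β = P(fail to reject H₀ | Ha true) = P(X ≤ 12 | p = 2/3), X ~ Binomial(15, 2/3).
Adding the binomial probabilities P(X=0)+…+P(X=12) at p = 2/3 gives 13210219/14348907.

13210219/14348907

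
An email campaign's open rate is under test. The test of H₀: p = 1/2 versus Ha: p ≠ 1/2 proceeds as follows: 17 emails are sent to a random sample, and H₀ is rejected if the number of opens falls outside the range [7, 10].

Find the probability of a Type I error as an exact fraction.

Under H₀, X ~ Binomial(17, 1/2); α is the probability of landing in either tail, P(X ≤ 6) + P(X ≥ 11).
The two tails are symmetric, so α = 2·(1 + 17 + 136 + 680 + 2380 + 6188 + 12376)/2^17 = 43556/131072 = 10889/32768.

10889/32768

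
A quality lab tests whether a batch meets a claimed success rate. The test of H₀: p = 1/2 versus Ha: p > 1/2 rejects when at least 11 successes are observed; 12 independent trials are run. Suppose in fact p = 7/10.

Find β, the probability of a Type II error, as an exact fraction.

914974950051/1000000000000

β = P(fail to reject H₀ | Ha true) = P(X ≤ 10 | p = 7/10), X ~ Binomial(12, 7/10).
Summing C(12,j)·(7/10)^j·(3/10)^{12-j} for j = 0..10 gives 914974950051/1000000000000.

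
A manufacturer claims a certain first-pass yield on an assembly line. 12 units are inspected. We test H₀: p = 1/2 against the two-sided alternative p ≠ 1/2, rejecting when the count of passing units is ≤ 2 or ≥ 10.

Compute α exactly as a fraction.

The significance level is the null-hypothesis probability of the rejection region {≤2} ∪ {≥10}.
Each tail has probability (1 + 12 + 66)/4096; doubling gives α = 158/4096 = 79/2048.

79/2048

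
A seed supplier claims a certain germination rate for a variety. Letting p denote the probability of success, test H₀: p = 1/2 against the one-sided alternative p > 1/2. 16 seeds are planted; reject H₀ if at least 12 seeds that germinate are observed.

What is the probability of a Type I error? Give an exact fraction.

The Type I error probability is α = P(K ≥ 12) computed under H₀, where K ~ Binomial(16, 1/2).
Summing the upper tail: (1820 + 560 + 120 + 16 + 1) / 2^16 = 2517/65536.

2517/65536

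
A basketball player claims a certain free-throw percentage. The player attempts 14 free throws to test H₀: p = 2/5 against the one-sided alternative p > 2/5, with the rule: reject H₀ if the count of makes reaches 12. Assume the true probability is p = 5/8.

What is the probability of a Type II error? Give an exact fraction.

2070361146177/2199023255552

Under the alternative p = 5/8, S ~ Binomial(14, 5/8); β is the probability the test does not reject, P(S < 12).
Summing C(14,j)·(5/8)^j·(3/8)^{14-j} for j = 0..11 gives 2070361146177/2199023255552.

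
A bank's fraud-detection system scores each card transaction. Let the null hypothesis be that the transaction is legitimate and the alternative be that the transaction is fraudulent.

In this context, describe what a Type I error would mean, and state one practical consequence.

A Type I error would mean concluding that the transaction is fraudulent when in fact the transaction is legitimate. Consequence: a legitimate purchase is declined and the customer's card is frozen.

A Type I error is rejecting H₀ when H₀ is true.
Here that means blocking the transaction and freezing the card when actually the transaction is legitimate.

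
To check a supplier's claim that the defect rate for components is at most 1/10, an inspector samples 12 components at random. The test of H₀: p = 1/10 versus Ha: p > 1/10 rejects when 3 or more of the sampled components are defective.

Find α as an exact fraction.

22173995549/200000000000

α = P(reject H₀ | H₀ true) = P(S ≥ 3 | p = 1/10), S ~ Binomial(12, 1/10).
Via the complement, α = 1 − Σ_{j=0}^{2} C(12,j)(1/10)^j(9/10)^{12-j} = 22173995549/200000000000.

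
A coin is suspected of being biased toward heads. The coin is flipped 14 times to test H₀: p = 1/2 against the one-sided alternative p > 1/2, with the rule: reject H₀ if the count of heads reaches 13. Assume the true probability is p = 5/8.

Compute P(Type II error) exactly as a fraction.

4340673464229/4398046511104

β = P(fail to reject H₀ | Ha true) = P(K ≤ 12 | p = 5/8), K ~ Binomial(14, 5/8).
Adding the binomial probabilities P(K=0)+…+P(K=12) at p = 5/8 gives 4340673464229/4398046511104.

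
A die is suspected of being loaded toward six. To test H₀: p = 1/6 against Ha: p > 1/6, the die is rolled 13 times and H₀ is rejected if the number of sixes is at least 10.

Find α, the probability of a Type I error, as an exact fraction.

α = P(reject H₀ | H₀ true) = P(K ≥ 10 | p = 1/6), with K ~ Binomial(13, 1/6).
Summing C(13,j)(1/6)^j(5/6)^{13−j} for j = 10,…,13 gives 18883/6530347008.

18883/6530347008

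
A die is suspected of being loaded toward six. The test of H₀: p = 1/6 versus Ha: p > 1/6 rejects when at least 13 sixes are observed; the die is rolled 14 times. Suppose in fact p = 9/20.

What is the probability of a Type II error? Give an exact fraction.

1637985675869982373/1638400000000000000

Under the alternative p = 9/20, K ~ Binomial(14, 9/20); β is the probability the test does not reject, P(K < 13).
Equivalently, β = 1 − P(K ≥ 13) = 1637985675869982373/1638400000000000000.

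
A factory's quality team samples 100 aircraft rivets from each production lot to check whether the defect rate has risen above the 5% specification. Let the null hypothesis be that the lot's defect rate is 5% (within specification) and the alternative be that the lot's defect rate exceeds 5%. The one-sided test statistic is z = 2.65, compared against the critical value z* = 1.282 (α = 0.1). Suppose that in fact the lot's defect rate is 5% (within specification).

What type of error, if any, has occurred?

Since z = 2.65 > z* = 1.282, H₀ is rejected.
H₀ is true (actually the lot's defect rate is 5% (within specification)).
Rejecting a true H₀ is a Type I error.

Type I error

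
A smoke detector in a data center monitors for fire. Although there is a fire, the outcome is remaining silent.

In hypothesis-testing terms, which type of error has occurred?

Type II error

The null hypothesis here is that there is no fire.
'Remaining silent' corresponds to failing to reject H₀.
H₀ was not rejected but H₀ is false — a Type II error (false negative).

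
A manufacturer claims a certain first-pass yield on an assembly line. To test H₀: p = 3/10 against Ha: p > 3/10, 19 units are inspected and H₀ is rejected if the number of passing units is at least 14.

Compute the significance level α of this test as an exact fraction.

Under H₀, S ~ Binomial(19, 3/10), and α = P(S ≥ 14).
Summing C(19,j)(3/10)^j(7/10)^{19−j} for j = 14,…,19 gives 135465146856693/1250000000000000000.

135465146856693/1250000000000000000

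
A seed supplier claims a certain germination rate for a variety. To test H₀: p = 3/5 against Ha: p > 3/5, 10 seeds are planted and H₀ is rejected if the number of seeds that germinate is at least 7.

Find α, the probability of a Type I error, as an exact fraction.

α = P(reject H₀ | H₀ true) = P(S ≥ 7 | p = 3/5), with S ~ Binomial(10, 3/5).
Summing C(10,j)(3/5)^j(2/5)^{10−j} for j = 7,…,10 gives 3733209/9765625.

3733209/9765625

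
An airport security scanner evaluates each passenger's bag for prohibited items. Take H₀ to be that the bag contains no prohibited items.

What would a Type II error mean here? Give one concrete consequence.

A Type II error would mean concluding that the bag contains no prohibited items (or at least failing to establish that the bag contains a prohibited item) when in fact the bag contains a prohibited item. Consequence: a prohibited item passes through security undetected.

A Type II error is failing to reject H₀ when H₀ is false.
Here that means letting the bag through when actually the bag contains a prohibited item.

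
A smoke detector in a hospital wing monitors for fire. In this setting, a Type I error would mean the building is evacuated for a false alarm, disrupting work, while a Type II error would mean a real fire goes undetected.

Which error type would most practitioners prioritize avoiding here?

The Type II consequence (a real fire goes undetected) is more severe than the Type I consequence (the building is evacuated for a false alarm, disrupting work).

Type II error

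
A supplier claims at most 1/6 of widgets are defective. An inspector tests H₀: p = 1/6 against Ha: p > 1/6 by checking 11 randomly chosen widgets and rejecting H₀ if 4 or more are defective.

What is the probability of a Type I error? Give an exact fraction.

1444669/15116544

The significance level is the probability, assuming p = 1/6, of seeing 4 or more defectives in 11 draws.
α = 1 − P(K ≤ 3) = 1 − 13671875/15116544 = 1444669/15116544.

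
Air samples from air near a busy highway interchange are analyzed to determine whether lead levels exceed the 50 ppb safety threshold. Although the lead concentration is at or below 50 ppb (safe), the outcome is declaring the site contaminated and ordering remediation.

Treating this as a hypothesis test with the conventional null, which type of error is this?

Type I error

The null hypothesis here is that the lead concentration is at or below 50 ppb (safe).
'Declaring the site contaminated and ordering remediation' corresponds to rejecting H₀.
H₀ was rejected but H₀ is true — a Type I error (false positive).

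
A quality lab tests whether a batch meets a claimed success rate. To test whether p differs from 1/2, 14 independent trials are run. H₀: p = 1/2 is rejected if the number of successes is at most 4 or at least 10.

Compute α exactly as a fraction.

The significance level is the null-hypothesis probability of the rejection region {≤4} ∪ {≥10}.
By symmetry, α = 2·P(S ≤ 4) = 2·(1 + 14 + 91 + 364 + 1001)/16384 = 2942/16384 = 1471/8192.

1471/8192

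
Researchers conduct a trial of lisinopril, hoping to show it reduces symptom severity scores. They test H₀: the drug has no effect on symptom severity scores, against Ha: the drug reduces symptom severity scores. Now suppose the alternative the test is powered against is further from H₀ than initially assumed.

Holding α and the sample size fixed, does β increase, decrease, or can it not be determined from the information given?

It decreases.

A bigger departure from H₀ is easier for the test to detect, so it fails to reject less often.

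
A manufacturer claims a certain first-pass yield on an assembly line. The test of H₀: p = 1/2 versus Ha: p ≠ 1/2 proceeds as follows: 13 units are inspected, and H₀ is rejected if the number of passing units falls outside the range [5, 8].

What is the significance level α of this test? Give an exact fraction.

The significance level is the null-hypothesis probability of the rejection region {≤4} ∪ {≥9}.
Each tail has probability (1 + 13 + 78 + 286 + 715)/8192; doubling gives α = 2186/8192 = 1093/4096.

1093/4096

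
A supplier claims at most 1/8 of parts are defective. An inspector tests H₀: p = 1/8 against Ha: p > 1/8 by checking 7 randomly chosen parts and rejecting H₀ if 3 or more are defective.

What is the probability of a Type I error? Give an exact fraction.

α = P(reject H₀ | H₀ true) = P(X ≥ 3 | p = 1/8), X ~ Binomial(7, 1/8).
Computing the lower-tail complement: 1 − 2000033/2097152 = 97119/2097152.

97119/2097152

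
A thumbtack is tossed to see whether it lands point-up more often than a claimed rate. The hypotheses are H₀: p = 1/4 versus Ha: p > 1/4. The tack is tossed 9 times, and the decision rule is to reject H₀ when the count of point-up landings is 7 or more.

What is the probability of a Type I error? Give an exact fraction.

11/8192

α = P(reject H₀ | H₀ true) = P(S ≥ 7 | p = 1/4), with S ~ Binomial(9, 1/4).
P(S ≥ 7) = Σ_{j=7}^{9} C(9,j)·(1/4)^j·(3/4)^{9-j} = 11/8192.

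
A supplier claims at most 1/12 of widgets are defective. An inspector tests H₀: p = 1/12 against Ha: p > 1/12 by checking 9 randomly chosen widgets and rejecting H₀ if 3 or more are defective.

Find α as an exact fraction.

Under H₀, S ~ Binomial(9, 1/12); the Type I error rate is P(S ≥ 3).
α = 1 − P(S ≤ 2) = 1 − 19487171/20155392 = 668221/20155392.

668221/20155392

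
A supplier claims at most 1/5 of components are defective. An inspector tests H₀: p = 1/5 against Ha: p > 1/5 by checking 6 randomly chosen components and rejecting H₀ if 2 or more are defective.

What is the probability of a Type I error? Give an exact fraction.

1077/3125

α = P(reject H₀ | H₀ true) = P(S ≥ 2 | p = 1/5), S ~ Binomial(6, 1/5).
Computing the lower-tail complement: 1 − 2048/3125 = 1077/3125.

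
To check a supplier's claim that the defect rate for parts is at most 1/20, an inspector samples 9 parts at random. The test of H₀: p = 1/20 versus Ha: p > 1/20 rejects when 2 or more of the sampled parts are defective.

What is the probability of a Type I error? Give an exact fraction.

9115058713/128000000000

The significance level is the probability, assuming p = 1/20, of seeing 2 or more defectives in 9 draws.
Via the complement, α = 1 − Σ_{j=0}^{1} C(9,j)(1/20)^j(19/20)^{9-j} = 9115058713/128000000000.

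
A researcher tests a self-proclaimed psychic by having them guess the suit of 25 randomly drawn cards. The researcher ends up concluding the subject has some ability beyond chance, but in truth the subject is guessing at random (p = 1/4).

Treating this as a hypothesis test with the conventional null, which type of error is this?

The null hypothesis here is that the subject is guessing at random (p = 1/4).
'Concluding the subject has some ability beyond chance' corresponds to rejecting H₀.
H₀ was rejected but H₀ is true — a Type I error (false positive).

Type I error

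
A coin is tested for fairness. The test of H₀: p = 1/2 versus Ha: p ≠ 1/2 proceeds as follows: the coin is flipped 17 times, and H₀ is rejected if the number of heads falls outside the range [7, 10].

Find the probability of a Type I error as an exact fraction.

10889/32768

α = P(X ≤ 6 or X ≥ 11 | p = 1/2), X ~ Binomial(17, 1/2).
Each tail has probability (1 + 17 + 136 + 680 + 2380 + 6188 + 12376)/131072; doubling gives α = 43556/131072 = 10889/32768.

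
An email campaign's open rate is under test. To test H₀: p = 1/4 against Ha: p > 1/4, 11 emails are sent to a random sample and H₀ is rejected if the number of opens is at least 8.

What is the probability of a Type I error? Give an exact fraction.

Under H₀, K ~ Binomial(11, 1/4), and α = P(K ≥ 8).
P(K ≥ 8) = Σ_{j=8}^{11} C(11,j)·(1/4)^j·(3/4)^{11-j} = 623/524288.

623/524288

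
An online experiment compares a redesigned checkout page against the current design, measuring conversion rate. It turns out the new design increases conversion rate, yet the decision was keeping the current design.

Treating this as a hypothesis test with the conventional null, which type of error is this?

Type II error

The null hypothesis here is that the new design has no effect on conversion rate.
'Keeping the current design' corresponds to failing to reject H₀.
H₀ was not rejected but H₀ is false — a Type II error (false negative).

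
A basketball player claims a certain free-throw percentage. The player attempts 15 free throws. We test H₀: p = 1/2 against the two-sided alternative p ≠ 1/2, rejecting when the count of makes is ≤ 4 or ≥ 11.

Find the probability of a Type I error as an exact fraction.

α = P(K ≤ 4 or K ≥ 11 | p = 1/2), K ~ Binomial(15, 1/2).
By symmetry, α = 2·P(K ≤ 4) = 2·(1 + 15 + 105 + 455 + 1365)/32768 = 3882/32768 = 1941/16384.

1941/16384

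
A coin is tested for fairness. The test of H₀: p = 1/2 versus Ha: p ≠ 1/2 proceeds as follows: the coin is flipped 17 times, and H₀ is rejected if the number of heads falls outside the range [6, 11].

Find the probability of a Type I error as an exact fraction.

4701/32768

The significance level is the null-hypothesis probability of the rejection region {≤5} ∪ {≥12}.
By symmetry, α = 2·P(S ≤ 5) = 2·(1 + 17 + 136 + 680 + 2380 + 6188)/131072 = 18804/131072 = 4701/32768.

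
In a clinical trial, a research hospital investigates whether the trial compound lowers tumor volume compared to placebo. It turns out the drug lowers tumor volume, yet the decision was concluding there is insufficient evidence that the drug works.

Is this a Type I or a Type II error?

The null hypothesis here is that the drug has no effect on tumor volume.
'Concluding there is insufficient evidence that the drug works' corresponds to failing to reject H₀.
H₀ was not rejected but H₀ is false — a Type II error (false negative).

Type II error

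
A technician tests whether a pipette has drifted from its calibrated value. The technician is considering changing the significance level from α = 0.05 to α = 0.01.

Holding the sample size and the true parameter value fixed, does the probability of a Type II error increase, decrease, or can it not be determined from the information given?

A smaller α moves the rejection region further into the tail. With the alternative true, more outcomes now fall outside the rejection region, so failing to reject becomes more likely.

It increases.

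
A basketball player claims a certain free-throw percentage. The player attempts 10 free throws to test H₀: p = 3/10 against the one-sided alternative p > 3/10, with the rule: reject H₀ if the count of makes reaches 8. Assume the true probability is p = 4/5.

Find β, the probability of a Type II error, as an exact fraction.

3146489/9765625

β = P(fail to reject H₀ | Ha true) = P(X ≤ 7 | p = 4/5), X ~ Binomial(10, 4/5).
Equivalently, β = 1 − P(X ≥ 8) = 3146489/9765625.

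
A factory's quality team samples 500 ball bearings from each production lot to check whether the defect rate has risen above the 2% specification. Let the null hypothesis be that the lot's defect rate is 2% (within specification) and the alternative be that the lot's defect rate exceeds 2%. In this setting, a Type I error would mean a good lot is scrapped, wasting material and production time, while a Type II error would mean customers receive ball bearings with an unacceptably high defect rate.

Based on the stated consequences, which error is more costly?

The Type II consequence (customers receive ball bearings with an unacceptably high defect rate) is more severe than the Type I consequence (a good lot is scrapped, wasting material and production time).

Type II error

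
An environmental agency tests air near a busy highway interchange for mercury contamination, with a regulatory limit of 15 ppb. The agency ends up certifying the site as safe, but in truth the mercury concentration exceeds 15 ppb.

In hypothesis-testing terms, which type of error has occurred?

Type II error

The null hypothesis here is that the mercury concentration is at or below 15 ppb (safe).
'Certifying the site as safe' corresponds to failing to reject H₀.
H₀ was not rejected but H₀ is false — a Type II error (false negative).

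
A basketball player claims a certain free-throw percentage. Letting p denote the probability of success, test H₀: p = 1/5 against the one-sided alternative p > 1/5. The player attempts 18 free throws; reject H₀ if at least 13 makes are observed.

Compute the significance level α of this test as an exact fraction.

α = P(reject H₀ | H₀ true) = P(K ≥ 13 | p = 1/5), with K ~ Binomial(18, 1/5).
P(K ≥ 13) = Σ_{j=13}^{18} C(18,j)·(1/5)^j·(4/5)^{18-j} = 9611737/3814697265625.

9611737/3814697265625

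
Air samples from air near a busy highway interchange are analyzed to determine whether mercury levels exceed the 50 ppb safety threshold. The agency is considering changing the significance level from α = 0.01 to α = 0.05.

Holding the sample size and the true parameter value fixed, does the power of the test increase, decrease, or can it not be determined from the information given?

A larger α widens the rejection region, so when the alternative is true more outcomes lead to rejection — failing to reject becomes less likely.
Since power = 1 − β and β decreases, power increases.

It increases.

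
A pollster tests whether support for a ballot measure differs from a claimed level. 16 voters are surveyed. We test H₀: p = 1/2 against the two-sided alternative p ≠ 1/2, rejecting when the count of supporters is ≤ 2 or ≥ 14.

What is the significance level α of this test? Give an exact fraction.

The significance level is the null-hypothesis probability of the rejection region {≤2} ∪ {≥14}.
Each tail has probability (1 + 16 + 120)/65536; doubling gives α = 274/65536 = 137/32768.

137/32768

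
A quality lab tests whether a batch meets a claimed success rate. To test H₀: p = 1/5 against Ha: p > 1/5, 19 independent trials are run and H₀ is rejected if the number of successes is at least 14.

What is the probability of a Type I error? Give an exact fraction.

Under H₀, S ~ Binomial(19, 1/5), and α = P(S ≥ 14).
P(S ≥ 14) = Σ_{j=14}^{19} C(19,j)·(1/5)^j·(4/5)^{19-j} = 12964157/19073486328125.

12964157/19073486328125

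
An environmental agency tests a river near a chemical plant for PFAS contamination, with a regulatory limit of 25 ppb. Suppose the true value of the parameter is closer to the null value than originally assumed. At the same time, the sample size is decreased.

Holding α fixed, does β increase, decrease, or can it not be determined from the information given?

A smaller departure from H₀ means the test statistic under Ha is distributed closer to where it would be under H₀; rejection becomes less likely. A smaller sample increases the standard error, so the sampling distributions under H₀ and Ha overlap more. Both changes push β in the same direction.

It increases.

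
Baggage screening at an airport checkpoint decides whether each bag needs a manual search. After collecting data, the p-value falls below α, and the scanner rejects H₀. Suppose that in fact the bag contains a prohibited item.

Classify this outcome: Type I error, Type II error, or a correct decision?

No error (correct decision).

The conventional null hypothesis here is that the bag contains no prohibited items.
The test rejected a false H₀ — the decision matches the true state.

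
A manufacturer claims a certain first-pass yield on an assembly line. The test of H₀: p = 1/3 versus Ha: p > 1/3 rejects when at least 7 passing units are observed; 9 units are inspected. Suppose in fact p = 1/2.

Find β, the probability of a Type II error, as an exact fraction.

Under the alternative p = 1/2, Y ~ Binomial(9, 1/2); β is the probability the test does not reject, P(Y < 7).
Equivalently, β = 1 − P(Y ≥ 7) = 233/256.

233/256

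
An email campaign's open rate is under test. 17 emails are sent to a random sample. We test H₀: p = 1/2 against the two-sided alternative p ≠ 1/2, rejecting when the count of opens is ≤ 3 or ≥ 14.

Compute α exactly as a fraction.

417/32768

α = P(S ≤ 3 or S ≥ 14 | p = 1/2), S ~ Binomial(17, 1/2).
The two tails are symmetric, so α = 2·(1 + 17 + 136 + 680)/2^17 = 1668/131072 = 417/32768.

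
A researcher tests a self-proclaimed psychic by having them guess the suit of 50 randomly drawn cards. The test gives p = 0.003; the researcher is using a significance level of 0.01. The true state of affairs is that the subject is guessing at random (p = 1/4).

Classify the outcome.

Type I error

The conventional null hypothesis is that the subject is guessing at random (p = 1/4).
Since p = 0.003 < α = 0.01, H₀ is rejected.
H₀ is true (actually the subject is guessing at random (p = 1/4)).
Rejecting a true H₀ is a Type I error.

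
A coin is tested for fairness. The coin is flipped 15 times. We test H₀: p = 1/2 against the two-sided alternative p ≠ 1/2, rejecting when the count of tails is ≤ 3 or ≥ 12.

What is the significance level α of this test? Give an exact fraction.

9/256

Under H₀, S ~ Binomial(15, 1/2); α is the probability of landing in either tail, P(S ≤ 3) + P(S ≥ 12).
Each tail has probability (1 + 15 + 105 + 455)/32768; doubling gives α = 1152/32768 = 9/256.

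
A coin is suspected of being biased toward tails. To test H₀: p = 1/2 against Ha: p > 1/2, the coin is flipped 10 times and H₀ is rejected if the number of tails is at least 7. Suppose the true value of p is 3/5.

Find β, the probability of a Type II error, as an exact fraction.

β = P(fail to reject H₀ | Ha true) = P(K ≤ 6 | p = 3/5), K ~ Binomial(10, 3/5).
Adding the binomial probabilities P(K=0)+…+P(K=6) at p = 3/5 gives 6032416/9765625.

6032416/9765625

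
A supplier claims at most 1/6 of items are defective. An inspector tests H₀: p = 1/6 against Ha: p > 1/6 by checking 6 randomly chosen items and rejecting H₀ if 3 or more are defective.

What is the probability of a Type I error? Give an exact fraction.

Under H₀, Y ~ Binomial(6, 1/6); the Type I error rate is P(Y ≥ 3).
Computing the lower-tail complement: 1 − 21875/23328 = 1453/23328.

1453/23328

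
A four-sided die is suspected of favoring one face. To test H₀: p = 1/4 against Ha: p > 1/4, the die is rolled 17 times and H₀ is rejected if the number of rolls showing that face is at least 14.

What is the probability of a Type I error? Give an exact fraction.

4909/4294967296

The Type I error probability is α = P(X ≥ 14) computed under H₀, where X ~ Binomial(17, 1/4).
Adding the binomial terms for j = 14 through 17 with p = 1/4 yields 4909/4294967296.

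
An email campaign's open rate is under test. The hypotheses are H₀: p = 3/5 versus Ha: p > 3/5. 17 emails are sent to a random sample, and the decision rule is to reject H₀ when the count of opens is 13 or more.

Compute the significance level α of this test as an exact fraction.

19225941057/152587890625

The Type I error probability is α = P(S ≥ 13) computed under H₀, where S ~ Binomial(17, 3/5).
Summing C(17,j)(3/5)^j(2/5)^{17−j} for j = 13,…,17 gives 19225941057/152587890625.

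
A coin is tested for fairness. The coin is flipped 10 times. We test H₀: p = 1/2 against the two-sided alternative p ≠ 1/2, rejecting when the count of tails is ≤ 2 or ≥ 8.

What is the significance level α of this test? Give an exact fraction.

7/64

Under H₀, K ~ Binomial(10, 1/2); α is the probability of landing in either tail, P(K ≤ 2) + P(K ≥ 8).
By symmetry, α = 2·P(K ≤ 2) = 2·(1 + 10 + 45)/1024 = 112/1024 = 7/64.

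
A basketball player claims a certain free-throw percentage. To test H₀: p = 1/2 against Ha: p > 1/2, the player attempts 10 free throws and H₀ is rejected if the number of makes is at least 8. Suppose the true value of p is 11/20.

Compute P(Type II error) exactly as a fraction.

β = P(fail to reject H₀ | Ha true) = P(Y ≤ 7 | p = 11/20), Y ~ Binomial(10, 11/20).
Equivalently, β = 1 − P(Y ≥ 8) = 2305127290491/2560000000000.

2305127290491/2560000000000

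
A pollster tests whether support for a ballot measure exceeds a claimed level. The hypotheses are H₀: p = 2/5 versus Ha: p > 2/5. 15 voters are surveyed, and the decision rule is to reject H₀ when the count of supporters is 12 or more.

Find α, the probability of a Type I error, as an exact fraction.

58830848/30517578125

Under H₀, K ~ Binomial(15, 2/5), and α = P(K ≥ 12).
Summing C(15,j)(2/5)^j(3/5)^{15−j} for j = 12,…,15 gives 58830848/30517578125.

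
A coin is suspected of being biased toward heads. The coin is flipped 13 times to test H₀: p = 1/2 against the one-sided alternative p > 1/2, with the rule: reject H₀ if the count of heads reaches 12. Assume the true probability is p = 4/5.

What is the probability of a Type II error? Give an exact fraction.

935490453/1220703125

Under the alternative p = 4/5, K ~ Binomial(13, 4/5); β is the probability the test does not reject, P(K < 12).
Summing C(13,j)·(4/5)^j·(1/5)^{13-j} for j = 0..11 gives 935490453/1220703125.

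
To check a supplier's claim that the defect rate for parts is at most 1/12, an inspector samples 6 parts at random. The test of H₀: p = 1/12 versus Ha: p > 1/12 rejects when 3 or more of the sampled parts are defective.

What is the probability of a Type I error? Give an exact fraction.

Under H₀, S ~ Binomial(6, 1/12); the Type I error rate is P(S ≥ 3).
Via the complement, α = 1 − Σ_{j=0}^{2} C(6,j)(1/12)^j(11/12)^{6-j} = 14251/1492992.

14251/1492992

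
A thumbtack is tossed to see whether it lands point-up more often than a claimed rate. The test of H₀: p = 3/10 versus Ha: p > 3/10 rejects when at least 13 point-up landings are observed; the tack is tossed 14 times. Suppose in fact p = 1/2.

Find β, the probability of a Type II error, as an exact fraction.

A Type II error is failing to reject when Ha holds: with p = 1/2, β = P(Y ≤ 12).
Equivalently, β = 1 − P(Y ≥ 13) = 16369/16384.

16369/16384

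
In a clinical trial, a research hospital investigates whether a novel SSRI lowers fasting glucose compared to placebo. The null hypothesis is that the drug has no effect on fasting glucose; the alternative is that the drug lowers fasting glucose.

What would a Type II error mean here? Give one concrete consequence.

A Type II error would mean concluding that the drug has no effect on fasting glucose (or at least failing to establish that the drug lowers fasting glucose) when in fact the drug lowers fasting glucose. Consequence: patients are denied access to a medication that would have helped them.

A Type II error is failing to reject H₀ when H₀ is false.
Here that means concluding there is insufficient evidence that the drug works when actually the drug lowers fasting glucose.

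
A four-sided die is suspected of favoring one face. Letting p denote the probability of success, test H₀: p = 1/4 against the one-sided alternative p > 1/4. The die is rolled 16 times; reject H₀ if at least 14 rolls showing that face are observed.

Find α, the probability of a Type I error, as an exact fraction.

α = P(reject H₀ | H₀ true) = P(X ≥ 14 | p = 1/4), with X ~ Binomial(16, 1/4).
Summing C(16,j)(1/4)^j(3/4)^{16−j} for j = 14,…,16 gives 1129/4294967296.

1129/4294967296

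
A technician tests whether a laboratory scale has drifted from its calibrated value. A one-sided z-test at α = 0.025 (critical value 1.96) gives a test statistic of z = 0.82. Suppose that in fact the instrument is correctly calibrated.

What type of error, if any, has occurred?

The conventional null hypothesis is that the instrument is correctly calibrated.
Since z = 0.82 ≤ z* = 1.96, H₀ is not rejected.
H₀ is true (actually the instrument is correctly calibrated).
The decision matches the true state — no error.

No error (correct decision).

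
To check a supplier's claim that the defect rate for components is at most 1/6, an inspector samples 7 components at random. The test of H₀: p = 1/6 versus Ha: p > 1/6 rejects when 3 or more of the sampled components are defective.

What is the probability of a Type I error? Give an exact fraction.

331/3456

The significance level is the probability, assuming p = 1/6, of seeing 3 or more defectives in 7 draws.
Computing the lower-tail complement: 1 − 3125/3456 = 331/3456.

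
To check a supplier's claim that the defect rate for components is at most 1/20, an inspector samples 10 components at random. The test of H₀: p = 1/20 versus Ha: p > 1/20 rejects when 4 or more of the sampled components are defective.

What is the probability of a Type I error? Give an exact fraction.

Under H₀, Y ~ Binomial(10, 1/20); the Type I error rate is P(Y ≥ 4).
Via the complement, α = 1 − Σ_{j=0}^{3} C(10,j)(1/20)^j(19/20)^{10-j} = 2632954721/2560000000000.

2632954721/2560000000000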